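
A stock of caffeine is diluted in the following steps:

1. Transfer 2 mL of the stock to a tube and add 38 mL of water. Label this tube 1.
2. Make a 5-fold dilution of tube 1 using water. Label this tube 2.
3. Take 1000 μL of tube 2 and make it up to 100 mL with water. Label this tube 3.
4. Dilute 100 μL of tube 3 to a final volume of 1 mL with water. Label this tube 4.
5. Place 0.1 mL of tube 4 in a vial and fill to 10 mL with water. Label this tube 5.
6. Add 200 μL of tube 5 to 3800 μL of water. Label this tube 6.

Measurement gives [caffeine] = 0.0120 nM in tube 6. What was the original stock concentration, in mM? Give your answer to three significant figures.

2.40 mM

Step 1: 2 mL + 38 mL = 40 mL total → factor 40/2 = 20
Step 2: 5-fold → factor 5
Step 3: 1000 μL brought to 100 mL → factor 1 × 10^5/1000 = 100
Step 4: 100 μL brought to 1 mL → factor 1000/100 = 10
Step 5: 0.1 mL brought to 10 mL → factor 10/0.1 = 100
Step 6: 200 μL + 3800 μL = 4000 μL total → factor 4000/200 = 20
Overall dilution factor = 20 × 5 × 100 × 10 × 100 × 20 = 2 × 10^8
Stock = 0.0120 nM × 2 × 10^8 = 2.400 × 10^6 nM = 2.40 mM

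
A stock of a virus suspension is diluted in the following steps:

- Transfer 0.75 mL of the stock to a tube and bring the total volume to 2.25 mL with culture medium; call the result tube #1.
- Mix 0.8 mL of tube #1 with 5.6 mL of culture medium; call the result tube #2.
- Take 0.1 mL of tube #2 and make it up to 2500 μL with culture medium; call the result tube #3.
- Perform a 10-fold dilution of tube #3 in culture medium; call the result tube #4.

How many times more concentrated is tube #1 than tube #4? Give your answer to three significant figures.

Step 1: 0.75 mL brought to 2.25 mL → factor 2.25/0.75 = 3
Step 2: 0.8 mL + 5.6 mL = 6.4 mL total → factor 6.4/0.8 = 8
Step 3: 0.1 mL brought to 2500 μL → factor 2.5/0.1 = 25
Step 4: 10-fold → factor 10
Dilution factor to tube #1 = 3; to tube #4 = 6000
[tube #1]/[tube #4] = (factor to tube #4)/(factor to tube #1) = 6000/3 = 2.00 × 10^3

2.00 × 10^3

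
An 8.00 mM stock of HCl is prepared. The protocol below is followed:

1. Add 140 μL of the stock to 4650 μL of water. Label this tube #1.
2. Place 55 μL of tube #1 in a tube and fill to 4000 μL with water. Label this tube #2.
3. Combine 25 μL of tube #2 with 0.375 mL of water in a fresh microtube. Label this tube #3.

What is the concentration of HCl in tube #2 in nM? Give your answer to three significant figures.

Step 1: 140 μL + 4650 μL = 4790 μL total → factor 4790/140 = 34.214
Step 2: 55 μL brought to 4000 μL → factor 4000/55 = 72.727
Dilution factor through tube #2 = 34.214 × 72.727 = 2488.3
[tube #2] = 8.00 mM / 2488.3 = 0.003215 mM = 3.22 × 10^3 nM

3.22 × 10^3 nM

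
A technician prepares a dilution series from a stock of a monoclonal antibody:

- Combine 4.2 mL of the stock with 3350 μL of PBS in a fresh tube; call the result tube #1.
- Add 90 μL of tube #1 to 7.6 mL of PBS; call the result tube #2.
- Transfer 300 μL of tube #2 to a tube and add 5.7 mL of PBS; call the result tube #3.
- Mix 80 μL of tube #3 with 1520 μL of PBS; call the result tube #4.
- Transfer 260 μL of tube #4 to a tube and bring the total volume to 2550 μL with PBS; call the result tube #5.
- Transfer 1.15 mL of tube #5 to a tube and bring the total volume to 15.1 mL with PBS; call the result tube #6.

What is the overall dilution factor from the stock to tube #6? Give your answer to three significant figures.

7.91 × 10^6

Step 1: 4.2 mL + 3350 μL = 7.55 mL total → factor 7.55/4.2 = 1.7976
Step 2: 90 μL + 7.6 mL = 7690 μL total → factor 7690/90 = 85.444
Step 3: 300 μL + 5.7 mL = 6000 μL total → factor 6000/300 = 20
Step 4: 80 μL + 1520 μL = 1600 μL total → factor 1600/80 = 20
Step 5: 260 μL brought to 2550 μL → factor 2550/260 = 9.8077
Step 6: 1.15 mL brought to 15.1 mL → factor 15.1/1.15 = 13.13
Overall dilution factor = 1.7976 × 85.444 × 20 × 20 × 9.8077 × 13.13 = 7.912 × 10^6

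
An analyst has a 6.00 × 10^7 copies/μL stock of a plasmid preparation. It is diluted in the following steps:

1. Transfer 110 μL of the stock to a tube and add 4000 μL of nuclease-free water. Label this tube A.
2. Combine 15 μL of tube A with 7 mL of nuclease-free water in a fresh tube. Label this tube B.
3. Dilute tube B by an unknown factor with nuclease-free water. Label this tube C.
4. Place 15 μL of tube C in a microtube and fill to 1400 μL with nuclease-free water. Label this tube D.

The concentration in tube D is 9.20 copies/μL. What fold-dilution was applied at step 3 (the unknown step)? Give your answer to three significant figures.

4.00-fold

Step 1: 110 μL + 4000 μL = 4110 μL total → factor 4110/110 = 37.364
Step 2: 15 μL + 7 mL = 7015 μL total → factor 7015/15 = 467.67
Step 3: unknown factor x
Step 4: 15 μL brought to 1400 μL → factor 1400/15 = 93.333
Product of known-step factors = 1.6309 × 10^6
Overall factor = 6.00 × 10^7 copies/μL / (9.20 copies/μL) = 6.5217 × 10^6
x = 6.5217 × 10^6 / 1.6309 × 10^6 = 4.00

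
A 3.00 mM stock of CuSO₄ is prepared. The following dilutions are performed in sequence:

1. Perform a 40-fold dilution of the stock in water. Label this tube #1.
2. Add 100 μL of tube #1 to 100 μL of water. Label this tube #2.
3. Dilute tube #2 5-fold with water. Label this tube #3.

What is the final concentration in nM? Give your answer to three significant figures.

Step 1: 40-fold → factor 40
Step 2: 100 μL + 100 μL = 200 μL total → factor 200/100 = 2
Step 3: 5-fold → factor 5
Overall dilution factor = 40 × 2 × 5 = 400
Final = 3.00 mM / 400 = 0.007500 mM = 7.50 × 10^3 nM

7.50 × 10^3 nM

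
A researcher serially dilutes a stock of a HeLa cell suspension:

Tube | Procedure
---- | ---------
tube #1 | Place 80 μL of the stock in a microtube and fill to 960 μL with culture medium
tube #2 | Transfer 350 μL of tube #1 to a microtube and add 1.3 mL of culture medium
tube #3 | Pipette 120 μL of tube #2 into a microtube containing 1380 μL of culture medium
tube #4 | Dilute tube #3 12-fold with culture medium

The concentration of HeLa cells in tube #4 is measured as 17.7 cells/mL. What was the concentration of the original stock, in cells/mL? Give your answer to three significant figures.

1.50 × 10^5 cells/mL

Step 1: 80 μL brought to 960 μL → factor 960/80 = 12
Step 2: 350 μL + 1.3 mL = 1650 μL total → factor 1650/350 = 4.7143
Step 3: 120 μL + 1380 μL = 1500 μL total → factor 1500/120 = 12.5
Step 4: 12-fold → factor 12
Overall dilution factor = 12 × 4.7143 × 12.5 × 12 = 8485.7
Stock = 17.7 cells/mL × 8485.7 = 1.50 × 10^5 cells/mL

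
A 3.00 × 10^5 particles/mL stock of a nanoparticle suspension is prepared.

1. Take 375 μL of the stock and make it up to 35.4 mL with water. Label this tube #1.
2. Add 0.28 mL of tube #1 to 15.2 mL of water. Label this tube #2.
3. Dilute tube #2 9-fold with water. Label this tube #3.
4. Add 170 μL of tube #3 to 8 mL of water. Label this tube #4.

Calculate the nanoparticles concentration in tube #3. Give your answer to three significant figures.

Step 1: 375 μL brought to 35.4 mL → factor 35400/375 = 94.4
Step 2: 0.28 mL + 15.2 mL = 15.48 mL total → factor 15.48/0.28 = 55.286
Step 3: 9-fold → factor 9
Dilution factor through tube #3 = 94.4 × 55.286 × 9 = 46971
[tube #3] = 3.00 × 10^5 particles/mL / 46971 = 6.39 particles/mL

6.39 particles/mL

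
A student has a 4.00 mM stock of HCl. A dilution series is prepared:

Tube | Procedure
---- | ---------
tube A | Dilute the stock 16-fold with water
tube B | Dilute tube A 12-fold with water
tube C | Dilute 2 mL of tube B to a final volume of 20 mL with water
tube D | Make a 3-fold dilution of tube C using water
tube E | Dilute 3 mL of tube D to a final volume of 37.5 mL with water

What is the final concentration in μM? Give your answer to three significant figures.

Step 1: 16-fold → factor 16
Step 2: 12-fold → factor 12
Step 3: 2 mL brought to 20 mL → factor 20/2 = 10
Step 4: 3-fold → factor 3
Step 5: 3 mL brought to 37.5 mL → factor 37.5/3 = 12.5
Overall dilution factor = 16 × 12 × 10 × 3 × 12.5 = 72000
Final = 4.00 mM / 72000 = 5.556 × 10^-5 mM = 0.0556 μM

0.0556 μM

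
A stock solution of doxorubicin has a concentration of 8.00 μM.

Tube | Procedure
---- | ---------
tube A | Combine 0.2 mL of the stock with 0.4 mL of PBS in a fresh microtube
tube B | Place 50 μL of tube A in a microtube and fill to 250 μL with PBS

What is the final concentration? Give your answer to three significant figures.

Step 1: 0.2 mL + 0.4 mL = 0.6 mL total → factor 0.6/0.2 = 3
Step 2: 50 μL brought to 250 μL → factor 250/50 = 5
Overall dilution factor = 3 × 5 = 15
Final = 8.00 μM / 15 = 0.533 μM

0.533 μM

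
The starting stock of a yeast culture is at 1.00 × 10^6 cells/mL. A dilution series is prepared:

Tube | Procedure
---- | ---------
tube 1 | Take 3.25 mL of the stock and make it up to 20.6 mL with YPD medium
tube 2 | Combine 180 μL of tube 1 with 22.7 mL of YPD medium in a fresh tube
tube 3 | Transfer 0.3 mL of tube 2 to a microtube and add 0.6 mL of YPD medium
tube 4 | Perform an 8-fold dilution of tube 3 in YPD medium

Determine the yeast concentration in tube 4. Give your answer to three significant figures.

51.7 cells/mL

Step 1: 3.25 mL brought to 20.6 mL → factor 20.6/3.25 = 6.3385
Step 2: 180 μL + 22.7 mL = 22880 μL total → factor 22880/180 = 127.11
Step 3: 0.3 mL + 0.6 mL = 0.9 mL total → factor 0.9/0.3 = 3
Step 4: 8-fold → factor 8
Overall dilution factor = 6.3385 × 127.11 × 3 × 8 = 19337
Final = 1.00 × 10^6 cells/mL / 19337 = 51.7 cells/mL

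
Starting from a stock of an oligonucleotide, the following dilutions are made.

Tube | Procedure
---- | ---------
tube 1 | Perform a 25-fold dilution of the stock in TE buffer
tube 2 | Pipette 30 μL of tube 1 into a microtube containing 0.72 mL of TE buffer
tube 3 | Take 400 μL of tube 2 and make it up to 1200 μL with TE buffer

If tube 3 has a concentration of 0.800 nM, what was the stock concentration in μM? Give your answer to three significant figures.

Step 1: 25-fold → factor 25
Step 2: 30 μL + 0.72 mL = 750 μL total → factor 750/30 = 25
Step 3: 400 μL brought to 1200 μL → factor 1200/400 = 3
Overall dilution factor = 25 × 25 × 3 = 1875
Stock = 0.800 nM × 1875 = 1500 nM = 1.50 μM

1.50 μM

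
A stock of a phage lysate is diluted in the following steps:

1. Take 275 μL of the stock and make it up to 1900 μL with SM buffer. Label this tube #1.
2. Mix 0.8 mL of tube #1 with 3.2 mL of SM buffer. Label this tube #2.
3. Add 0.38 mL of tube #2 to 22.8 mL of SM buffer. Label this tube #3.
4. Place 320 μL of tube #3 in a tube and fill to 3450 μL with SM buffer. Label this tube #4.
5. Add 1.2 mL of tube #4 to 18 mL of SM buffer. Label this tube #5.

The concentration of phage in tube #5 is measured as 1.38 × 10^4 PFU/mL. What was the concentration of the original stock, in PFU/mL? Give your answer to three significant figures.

Step 1: 275 μL brought to 1900 μL → factor 1900/275 = 6.9091
Step 2: 0.8 mL + 3.2 mL = 4 mL total → factor 4/0.8 = 5
Step 3: 0.38 mL + 22.8 mL = 23.18 mL total → factor 23.18/0.38 = 61
Step 4: 320 μL brought to 3450 μL → factor 3450/320 = 10.781
Step 5: 1.2 mL + 18 mL = 19.2 mL total → factor 19.2/1.2 = 16
Overall dilution factor = 6.9091 × 5 × 61 × 10.781 × 16 = 3.635 × 10^5
Stock = 1.38 × 10^4 PFU/mL × 3.635 × 10^5 = 5.02 × 10^9 PFU/mL

5.02 × 10^9 PFU/mL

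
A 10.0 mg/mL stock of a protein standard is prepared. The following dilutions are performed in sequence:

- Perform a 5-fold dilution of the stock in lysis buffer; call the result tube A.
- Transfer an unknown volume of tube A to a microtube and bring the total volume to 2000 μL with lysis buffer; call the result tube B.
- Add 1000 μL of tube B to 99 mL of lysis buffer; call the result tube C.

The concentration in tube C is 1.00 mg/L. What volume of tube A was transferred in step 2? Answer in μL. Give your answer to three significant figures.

Step 1: 5-fold → factor 5
Step 2: v brought to 2000 μL → factor = 2000 μL/v
Step 3: 1000 μL + 99 mL = 1 × 10^5 μL total → factor 1 × 10^5/1000 = 100
Product of known-step factors = 500
Overall factor = 10.0 mg/mL / (1.00 mg/L) = 10000
Step-2 factor = 10000 / 500 = 20
v = 2000 μL / 20 = 100 μL

100 μL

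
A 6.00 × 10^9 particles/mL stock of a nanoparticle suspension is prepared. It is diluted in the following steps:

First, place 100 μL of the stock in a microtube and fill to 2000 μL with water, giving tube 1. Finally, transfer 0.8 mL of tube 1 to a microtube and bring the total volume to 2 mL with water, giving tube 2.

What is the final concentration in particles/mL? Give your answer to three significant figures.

1.20 × 10^8 particles/mL

Step 1: 100 μL brought to 2000 μL → factor 2000/100 = 20
Step 2: 0.8 mL brought to 2 mL → factor 2/0.8 = 2.5
Overall dilution factor = 20 × 2.5 = 50
Final = 6.00 × 10^9 particles/mL / 50 = 1.20 × 10^8 particles/mL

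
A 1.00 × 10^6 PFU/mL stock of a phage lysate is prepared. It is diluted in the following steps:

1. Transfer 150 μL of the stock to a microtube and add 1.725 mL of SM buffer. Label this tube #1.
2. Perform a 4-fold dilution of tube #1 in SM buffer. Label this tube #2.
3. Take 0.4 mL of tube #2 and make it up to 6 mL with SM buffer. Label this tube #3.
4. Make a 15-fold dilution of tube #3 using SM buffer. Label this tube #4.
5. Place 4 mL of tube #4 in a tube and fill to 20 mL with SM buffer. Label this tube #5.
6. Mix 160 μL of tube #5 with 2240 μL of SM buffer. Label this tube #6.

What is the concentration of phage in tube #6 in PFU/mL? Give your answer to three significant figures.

1.19 PFU/mL

Step 1: 150 μL + 1.725 mL = 1875 μL total → factor 1875/150 = 12.5
Step 2: 4-fold → factor 4
Step 3: 0.4 mL brought to 6 mL → factor 6/0.4 = 15
Step 4: 15-fold → factor 15
Step 5: 4 mL brought to 20 mL → factor 20/4 = 5
Step 6: 160 μL + 2240 μL = 2400 μL total → factor 2400/160 = 15
Overall dilution factor = 12.5 × 4 × 15 × 15 × 5 × 15 = 8.4375 × 10^5
Final = 1.00 × 10^6 PFU/mL / 8.4375 × 10^5 = 1.19 PFU/mL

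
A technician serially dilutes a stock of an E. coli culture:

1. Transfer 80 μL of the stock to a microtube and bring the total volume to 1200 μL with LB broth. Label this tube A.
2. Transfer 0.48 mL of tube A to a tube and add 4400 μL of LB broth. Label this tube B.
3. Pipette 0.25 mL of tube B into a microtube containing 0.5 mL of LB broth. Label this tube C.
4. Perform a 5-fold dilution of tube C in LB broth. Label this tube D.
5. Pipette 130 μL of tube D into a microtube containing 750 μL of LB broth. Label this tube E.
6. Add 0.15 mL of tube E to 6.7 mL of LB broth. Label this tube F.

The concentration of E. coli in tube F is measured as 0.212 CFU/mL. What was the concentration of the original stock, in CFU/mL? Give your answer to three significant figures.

Step 1: 80 μL brought to 1200 μL → factor 1200/80 = 15
Step 2: 0.48 mL + 4400 μL = 4.88 mL total → factor 4.88/0.48 = 10.167
Step 3: 0.25 mL + 0.5 mL = 0.75 mL total → factor 0.75/0.25 = 3
Step 4: 5-fold → factor 5
Step 5: 130 μL + 750 μL = 880 μL total → factor 880/130 = 6.7692
Step 6: 0.15 mL + 6.7 mL = 6.85 mL total → factor 6.85/0.15 = 45.667
Overall dilution factor = 15 × 10.167 × 3 × 5 × 6.7692 × 45.667 = 7.0713 × 10^5
Stock = 0.212 CFU/mL × 7.0713 × 10^5 = 1.50 × 10^5 CFU/mL

1.50 × 10^5 CFU/mL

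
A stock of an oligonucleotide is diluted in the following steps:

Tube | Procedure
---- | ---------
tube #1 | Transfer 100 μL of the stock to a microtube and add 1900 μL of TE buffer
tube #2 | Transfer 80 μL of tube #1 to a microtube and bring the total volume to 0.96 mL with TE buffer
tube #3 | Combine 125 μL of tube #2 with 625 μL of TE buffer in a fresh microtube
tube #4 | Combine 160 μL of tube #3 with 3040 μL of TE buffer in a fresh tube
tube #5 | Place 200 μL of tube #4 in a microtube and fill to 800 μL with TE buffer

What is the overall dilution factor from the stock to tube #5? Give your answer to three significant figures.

Step 1: 100 μL + 1900 μL = 2000 μL total → factor 2000/100 = 20
Step 2: 80 μL brought to 0.96 mL → factor 960/80 = 12
Step 3: 125 μL + 625 μL = 750 μL total → factor 750/125 = 6
Step 4: 160 μL + 3040 μL = 3200 μL total → factor 3200/160 = 20
Step 5: 200 μL brought to 800 μL → factor 800/200 = 4
Overall dilution factor = 20 × 12 × 6 × 20 × 4 = 1.152 × 10^5

1.15 × 10^5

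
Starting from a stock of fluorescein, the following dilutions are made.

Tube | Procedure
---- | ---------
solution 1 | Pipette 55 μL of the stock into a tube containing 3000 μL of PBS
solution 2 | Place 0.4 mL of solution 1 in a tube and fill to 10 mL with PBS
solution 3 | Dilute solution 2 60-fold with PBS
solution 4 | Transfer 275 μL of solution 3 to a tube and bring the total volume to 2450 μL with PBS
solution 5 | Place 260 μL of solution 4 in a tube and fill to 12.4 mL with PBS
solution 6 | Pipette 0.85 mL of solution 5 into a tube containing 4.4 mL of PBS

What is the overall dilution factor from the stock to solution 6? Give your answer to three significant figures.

Step 1: 55 μL + 3000 μL = 3055 μL total → factor 3055/55 = 55.545
Step 2: 0.4 mL brought to 10 mL → factor 10/0.4 = 25
Step 3: 60-fold → factor 60
Step 4: 275 μL brought to 2450 μL → factor 2450/275 = 8.9091
Step 5: 260 μL brought to 12.4 mL → factor 12400/260 = 47.692
Step 6: 0.85 mL + 4.4 mL = 5.25 mL total → factor 5.25/0.85 = 6.1765
Overall dilution factor = 55.545 × 25 × 60 × 8.9091 × 47.692 × 6.1765 = 2.1866 × 10^8

2.19 × 10^8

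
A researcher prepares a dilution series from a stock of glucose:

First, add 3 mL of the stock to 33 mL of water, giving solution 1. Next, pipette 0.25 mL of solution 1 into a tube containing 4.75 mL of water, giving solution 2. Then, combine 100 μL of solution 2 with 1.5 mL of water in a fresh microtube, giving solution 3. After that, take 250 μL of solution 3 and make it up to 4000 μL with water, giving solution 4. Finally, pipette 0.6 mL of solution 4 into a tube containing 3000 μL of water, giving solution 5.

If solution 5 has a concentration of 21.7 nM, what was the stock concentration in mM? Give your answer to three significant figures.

8.00 mM

Step 1: 3 mL + 33 mL = 36 mL total → factor 36/3 = 12
Step 2: 0.25 mL + 4.75 mL = 5 mL total → factor 5/0.25 = 20
Step 3: 100 μL + 1.5 mL = 1600 μL total → factor 1600/100 = 16
Step 4: 250 μL brought to 4000 μL → factor 4000/250 = 16
Step 5: 0.6 mL + 3000 μL = 3.6 mL total → factor 3.6/0.6 = 6
Overall dilution factor = 12 × 20 × 16 × 16 × 6 = 3.6864 × 10^5
Stock = 21.7 nM × 3.6864 × 10^5 = 7.999 × 10^6 nM = 8.00 mM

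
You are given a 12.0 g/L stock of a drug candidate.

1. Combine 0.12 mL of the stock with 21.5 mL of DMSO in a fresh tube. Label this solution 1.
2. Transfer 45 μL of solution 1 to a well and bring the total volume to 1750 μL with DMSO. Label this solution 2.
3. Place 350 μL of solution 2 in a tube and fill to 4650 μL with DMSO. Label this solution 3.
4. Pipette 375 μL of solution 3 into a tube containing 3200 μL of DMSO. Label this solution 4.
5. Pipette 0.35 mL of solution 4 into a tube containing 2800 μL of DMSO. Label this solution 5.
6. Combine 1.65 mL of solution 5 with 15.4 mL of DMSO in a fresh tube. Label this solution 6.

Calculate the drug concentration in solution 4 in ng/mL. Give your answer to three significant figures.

13.5 ng/mL

Step 1: 0.12 mL + 21.5 mL = 21.62 mL total → factor 21.62/0.12 = 180.17
Step 2: 45 μL brought to 1750 μL → factor 1750/45 = 38.889
Step 3: 350 μL brought to 4650 μL → factor 4650/350 = 13.286
Step 4: 375 μL + 3200 μL = 3575 μL total → factor 3575/375 = 9.5333
Dilution factor through solution 4 = 180.17 × 38.889 × 13.286 × 9.5333 = 8.8742 × 10^5
[solution 4] = 12.0 g/L / 8.8742 × 10^5 = 1.352 × 10^-5 g/L = 13.5 ng/mL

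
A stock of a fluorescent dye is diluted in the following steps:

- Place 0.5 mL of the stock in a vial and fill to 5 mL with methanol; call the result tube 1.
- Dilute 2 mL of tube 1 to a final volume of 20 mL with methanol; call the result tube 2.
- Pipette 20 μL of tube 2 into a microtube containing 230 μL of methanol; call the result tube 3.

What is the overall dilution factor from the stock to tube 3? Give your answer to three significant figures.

1.25 × 10^3

Step 1: 0.5 mL brought to 5 mL → factor 5/0.5 = 10
Step 2: 2 mL brought to 20 mL → factor 20/2 = 10
Step 3: 20 μL + 230 μL = 250 μL total → factor 250/20 = 12.5
Overall dilution factor = 10 × 10 × 12.5 = 1250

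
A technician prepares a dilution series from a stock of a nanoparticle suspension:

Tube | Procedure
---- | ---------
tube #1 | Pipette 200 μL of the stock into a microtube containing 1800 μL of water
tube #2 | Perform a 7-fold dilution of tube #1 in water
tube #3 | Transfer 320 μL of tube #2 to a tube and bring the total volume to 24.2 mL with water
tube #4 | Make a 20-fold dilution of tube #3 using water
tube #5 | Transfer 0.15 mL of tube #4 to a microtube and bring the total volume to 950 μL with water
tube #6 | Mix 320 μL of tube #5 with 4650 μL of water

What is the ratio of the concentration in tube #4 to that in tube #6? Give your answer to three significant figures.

Step 1: 200 μL + 1800 μL = 2000 μL total → factor 2000/200 = 10
Step 2: 7-fold → factor 7
Step 3: 320 μL brought to 24.2 mL → factor 24200/320 = 75.625
Step 4: 20-fold → factor 20
Step 5: 0.15 mL brought to 950 μL → factor 0.95/0.15 = 6.3333
Step 6: 320 μL + 4650 μL = 4970 μL total → factor 4970/320 = 15.531
Dilution factor to tube #4 = 1.0588 × 10^5; to tube #6 = 1.0414 × 10^7
[tube #4]/[tube #6] = (factor to tube #6)/(factor to tube #4) = 1.0414 × 10^7/1.0588 × 10^5 = 98.4

98.4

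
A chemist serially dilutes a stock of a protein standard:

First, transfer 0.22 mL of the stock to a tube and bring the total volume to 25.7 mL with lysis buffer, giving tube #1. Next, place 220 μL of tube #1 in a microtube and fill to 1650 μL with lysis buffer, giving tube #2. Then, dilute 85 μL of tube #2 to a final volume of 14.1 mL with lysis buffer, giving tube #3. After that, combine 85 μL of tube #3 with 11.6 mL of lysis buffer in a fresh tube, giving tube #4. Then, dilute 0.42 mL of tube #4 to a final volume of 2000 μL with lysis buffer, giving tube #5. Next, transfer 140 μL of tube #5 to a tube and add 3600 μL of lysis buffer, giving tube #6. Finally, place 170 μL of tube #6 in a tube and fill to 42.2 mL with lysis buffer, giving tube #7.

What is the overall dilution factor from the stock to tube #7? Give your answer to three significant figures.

6.31 × 10^11

Step 1: 0.22 mL brought to 25.7 mL → factor 25.7/0.22 = 116.82
Step 2: 220 μL brought to 1650 μL → factor 1650/220 = 7.5
Step 3: 85 μL brought to 14.1 mL → factor 14100/85 = 165.88
Step 4: 85 μL + 11.6 mL = 11685 μL total → factor 11685/85 = 137.47
Step 5: 0.42 mL brought to 2000 μL → factor 2/0.42 = 4.7619
Step 6: 140 μL + 3600 μL = 3740 μL total → factor 3740/140 = 26.714
Step 7: 170 μL brought to 42.2 mL → factor 42200/170 = 248.24
Overall dilution factor = 116.82 × 7.5 × 165.88 × 137.47 × 4.7619 × 26.714 × 248.24 = 6.3091 × 10^11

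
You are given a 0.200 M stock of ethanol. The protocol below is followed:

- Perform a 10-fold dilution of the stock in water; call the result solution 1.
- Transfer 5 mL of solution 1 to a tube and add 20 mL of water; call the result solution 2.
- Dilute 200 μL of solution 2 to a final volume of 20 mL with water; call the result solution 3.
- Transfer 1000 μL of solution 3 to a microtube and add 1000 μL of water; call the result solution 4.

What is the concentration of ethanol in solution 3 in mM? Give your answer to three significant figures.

Step 1: 10-fold → factor 10
Step 2: 5 mL + 20 mL = 25 mL total → factor 25/5 = 5
Step 3: 200 μL brought to 20 mL → factor 20000/200 = 100
Dilution factor through solution 3 = 10 × 5 × 100 = 5000
[solution 3] = 0.200 M / 5000 = 4.000 × 10^-5 M = 0.0400 mM

0.0400 mM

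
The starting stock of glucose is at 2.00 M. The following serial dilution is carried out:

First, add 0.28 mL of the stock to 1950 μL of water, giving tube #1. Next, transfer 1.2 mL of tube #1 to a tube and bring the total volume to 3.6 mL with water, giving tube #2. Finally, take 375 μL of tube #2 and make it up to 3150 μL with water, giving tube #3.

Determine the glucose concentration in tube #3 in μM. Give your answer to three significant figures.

Step 1: 0.28 mL + 1950 μL = 2.23 mL total → factor 2.23/0.28 = 7.9643
Step 2: 1.2 mL brought to 3.6 mL → factor 3.6/1.2 = 3
Step 3: 375 μL brought to 3150 μL → factor 3150/375 = 8.4
Overall dilution factor = 7.9643 × 3 × 8.4 = 200.7
Final = 2.00 M / 200.7 = 0.009965 M = 9.97 × 10^3 μM

9.97 × 10^3 μM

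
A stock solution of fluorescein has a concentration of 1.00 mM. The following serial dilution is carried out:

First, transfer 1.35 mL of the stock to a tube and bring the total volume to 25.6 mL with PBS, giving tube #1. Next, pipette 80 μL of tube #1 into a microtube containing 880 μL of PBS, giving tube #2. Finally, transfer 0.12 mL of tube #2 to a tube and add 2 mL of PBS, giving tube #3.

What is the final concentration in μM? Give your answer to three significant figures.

0.249 μM

Step 1: 1.35 mL brought to 25.6 mL → factor 25.6/1.35 = 18.963
Step 2: 80 μL + 880 μL = 960 μL total → factor 960/80 = 12
Step 3: 0.12 mL + 2 mL = 2.12 mL total → factor 2.12/0.12 = 17.667
Overall dilution factor = 18.963 × 12 × 17.667 = 4020.1
Final = 1.00 mM / 4020.1 = 0.0002487 mM = 0.249 μM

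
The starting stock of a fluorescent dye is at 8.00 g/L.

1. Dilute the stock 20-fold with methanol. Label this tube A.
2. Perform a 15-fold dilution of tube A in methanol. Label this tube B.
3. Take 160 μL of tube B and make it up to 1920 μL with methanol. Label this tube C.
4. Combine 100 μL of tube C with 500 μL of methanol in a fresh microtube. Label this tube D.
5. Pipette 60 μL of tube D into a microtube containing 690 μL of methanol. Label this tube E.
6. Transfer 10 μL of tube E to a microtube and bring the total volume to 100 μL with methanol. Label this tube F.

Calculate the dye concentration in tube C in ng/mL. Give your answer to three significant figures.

2.22 × 10^3 ng/mL

Step 1: 20-fold → factor 20
Step 2: 15-fold → factor 15
Step 3: 160 μL brought to 1920 μL → factor 1920/160 = 12
Dilution factor through tube C = 20 × 15 × 12 = 3600
[tube C] = 8.00 g/L / 3600 = 0.002222 g/L = 2.22 × 10^3 ng/mL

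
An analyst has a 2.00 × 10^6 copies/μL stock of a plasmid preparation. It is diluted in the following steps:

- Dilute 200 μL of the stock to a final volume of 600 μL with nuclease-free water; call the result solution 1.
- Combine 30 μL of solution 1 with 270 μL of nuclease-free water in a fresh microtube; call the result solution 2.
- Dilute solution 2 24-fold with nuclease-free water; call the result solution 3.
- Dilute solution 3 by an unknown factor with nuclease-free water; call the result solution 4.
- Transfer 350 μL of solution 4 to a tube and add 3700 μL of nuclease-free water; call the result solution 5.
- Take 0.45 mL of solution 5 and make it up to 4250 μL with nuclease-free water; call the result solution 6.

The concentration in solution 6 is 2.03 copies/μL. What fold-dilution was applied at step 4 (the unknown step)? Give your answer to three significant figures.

12.5-fold

Step 1: 200 μL brought to 600 μL → factor 600/200 = 3
Step 2: 30 μL + 270 μL = 300 μL total → factor 300/30 = 10
Step 3: 24-fold → factor 24
Step 4: unknown factor x
Step 5: 350 μL + 3700 μL = 4050 μL total → factor 4050/350 = 11.571
Step 6: 0.45 mL brought to 4250 μL → factor 4.25/0.45 = 9.4444
Product of known-step factors = 78686
Overall factor = 2.00 × 10^6 copies/μL / (2.03 copies/μL) = 9.8522 × 10^5
x = 9.8522 × 10^5 / 78686 = 12.5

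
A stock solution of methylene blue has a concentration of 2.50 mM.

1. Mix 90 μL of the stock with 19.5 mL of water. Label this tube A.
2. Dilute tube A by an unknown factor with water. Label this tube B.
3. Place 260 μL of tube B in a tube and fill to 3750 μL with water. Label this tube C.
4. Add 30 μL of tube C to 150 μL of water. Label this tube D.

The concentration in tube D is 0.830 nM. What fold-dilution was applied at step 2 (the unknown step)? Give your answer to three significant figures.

160-fold

Step 1: 90 μL + 19.5 mL = 19590 μL total → factor 19590/90 = 217.67
Step 2: unknown factor x
Step 3: 260 μL brought to 3750 μL → factor 3750/260 = 14.423
Step 4: 30 μL + 150 μL = 180 μL total → factor 180/30 = 6
Product of known-step factors = 18837
Overall factor = 2.50 mM / (0.830 nM) = 3.012 × 10^6
x = 3.012 × 10^6 / 18837 = 160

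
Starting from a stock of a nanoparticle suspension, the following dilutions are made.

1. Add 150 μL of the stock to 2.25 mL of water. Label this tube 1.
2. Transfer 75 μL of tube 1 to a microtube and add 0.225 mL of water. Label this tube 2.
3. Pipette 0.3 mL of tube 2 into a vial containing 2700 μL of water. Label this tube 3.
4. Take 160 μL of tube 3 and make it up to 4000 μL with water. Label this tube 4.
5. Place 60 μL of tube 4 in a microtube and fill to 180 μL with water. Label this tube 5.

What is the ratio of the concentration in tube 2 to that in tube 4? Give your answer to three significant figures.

Step 1: 150 μL + 2.25 mL = 2400 μL total → factor 2400/150 = 16
Step 2: 75 μL + 0.225 mL = 300 μL total → factor 300/75 = 4
Step 3: 0.3 mL + 2700 μL = 3 mL total → factor 3/0.3 = 10
Step 4: 160 μL brought to 4000 μL → factor 4000/160 = 25
Dilution factor to tube 2 = 64; to tube 4 = 16000
[tube 2]/[tube 4] = (factor to tube 4)/(factor to tube 2) = 16000/64 = 250

250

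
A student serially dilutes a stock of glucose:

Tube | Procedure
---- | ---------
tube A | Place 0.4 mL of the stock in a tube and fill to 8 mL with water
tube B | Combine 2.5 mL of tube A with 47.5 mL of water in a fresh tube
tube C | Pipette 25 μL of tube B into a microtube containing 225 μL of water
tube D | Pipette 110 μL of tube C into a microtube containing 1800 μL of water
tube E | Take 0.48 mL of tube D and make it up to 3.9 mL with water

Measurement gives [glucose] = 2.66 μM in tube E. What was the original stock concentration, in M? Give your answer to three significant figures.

1.50 M

Step 1: 0.4 mL brought to 8 mL → factor 8/0.4 = 20
Step 2: 2.5 mL + 47.5 mL = 50 mL total → factor 50/2.5 = 20
Step 3: 25 μL + 225 μL = 250 μL total → factor 250/25 = 10
Step 4: 110 μL + 1800 μL = 1910 μL total → factor 1910/110 = 17.364
Step 5: 0.48 mL brought to 3.9 mL → factor 3.9/0.48 = 8.125
Overall dilution factor = 20 × 20 × 10 × 17.364 × 8.125 = 5.6432 × 10^5
Stock = 2.66 μM × 5.6432 × 10^5 = 1.501 × 10^6 μM = 1.50 M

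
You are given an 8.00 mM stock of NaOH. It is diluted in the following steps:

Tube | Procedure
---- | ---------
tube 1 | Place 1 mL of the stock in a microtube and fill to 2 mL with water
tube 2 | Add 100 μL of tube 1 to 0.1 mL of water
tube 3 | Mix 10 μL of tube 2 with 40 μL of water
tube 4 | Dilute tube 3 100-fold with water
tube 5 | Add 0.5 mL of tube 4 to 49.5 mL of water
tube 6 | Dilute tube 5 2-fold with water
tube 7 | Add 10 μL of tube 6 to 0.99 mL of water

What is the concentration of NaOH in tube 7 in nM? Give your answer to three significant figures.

0.200 nM

Step 1: 1 mL brought to 2 mL → factor 2/1 = 2
Step 2: 100 μL + 0.1 mL = 200 μL total → factor 200/100 = 2
Step 3: 10 μL + 40 μL = 50 μL total → factor 50/10 = 5
Step 4: 100-fold → factor 100
Step 5: 0.5 mL + 49.5 mL = 50 mL total → factor 50/0.5 = 100
Step 6: 2-fold → factor 2
Step 7: 10 μL + 0.99 mL = 1000 μL total → factor 1000/10 = 100
Overall dilution factor = 2 × 2 × 5 × 100 × 100 × 2 × 100 = 4 × 10^7
Final = 8.00 mM / 4 × 10^7 = 2.000 × 10^-7 mM = 0.200 nM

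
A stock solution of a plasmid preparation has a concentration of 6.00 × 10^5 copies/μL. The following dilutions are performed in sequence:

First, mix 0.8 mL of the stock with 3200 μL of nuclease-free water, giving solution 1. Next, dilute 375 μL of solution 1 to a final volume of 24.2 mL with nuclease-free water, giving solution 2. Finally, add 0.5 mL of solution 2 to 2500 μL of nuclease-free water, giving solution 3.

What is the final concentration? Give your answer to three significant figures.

Step 1: 0.8 mL + 3200 μL = 4 mL total → factor 4/0.8 = 5
Step 2: 375 μL brought to 24.2 mL → factor 24200/375 = 64.533
Step 3: 0.5 mL + 2500 μL = 3 mL total → factor 3/0.5 = 6
Overall dilution factor = 5 × 64.533 × 6 = 1936
Final = 6.00 × 10^5 copies/μL / 1936 = 310 copies/μL

310 copies/μL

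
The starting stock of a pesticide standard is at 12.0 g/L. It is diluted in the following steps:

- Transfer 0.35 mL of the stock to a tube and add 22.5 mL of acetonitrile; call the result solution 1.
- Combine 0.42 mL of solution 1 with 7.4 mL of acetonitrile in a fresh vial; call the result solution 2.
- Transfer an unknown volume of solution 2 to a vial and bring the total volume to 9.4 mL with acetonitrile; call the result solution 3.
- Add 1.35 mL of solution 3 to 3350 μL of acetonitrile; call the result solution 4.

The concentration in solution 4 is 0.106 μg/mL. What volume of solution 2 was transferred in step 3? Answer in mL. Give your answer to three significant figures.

Step 1: 0.35 mL + 22.5 mL = 22.85 mL total → factor 22.85/0.35 = 65.286
Step 2: 0.42 mL + 7.4 mL = 7.82 mL total → factor 7.82/0.42 = 18.619
Step 3: v brought to 9.4 mL → factor = 9.4 mL/v
Step 4: 1.35 mL + 3350 μL = 4.7 mL total → factor 4.7/1.35 = 3.4815
Product of known-step factors = 4231.9
Overall factor = 12.0 g/L / (0.106 μg/mL) = 1.1321 × 10^5
Step-3 factor = 1.1321 × 10^5 / 4231.9 = 26.751
v = 9.4 mL / 26.751 = 0.351 mL

0.351 mL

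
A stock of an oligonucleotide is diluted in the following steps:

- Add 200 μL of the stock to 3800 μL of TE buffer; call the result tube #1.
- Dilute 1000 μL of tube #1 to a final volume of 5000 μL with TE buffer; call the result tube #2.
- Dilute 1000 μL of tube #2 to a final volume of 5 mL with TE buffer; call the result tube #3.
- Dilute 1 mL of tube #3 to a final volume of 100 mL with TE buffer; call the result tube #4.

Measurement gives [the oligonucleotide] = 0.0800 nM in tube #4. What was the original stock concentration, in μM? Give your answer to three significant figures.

4.00 μM

Step 1: 200 μL + 3800 μL = 4000 μL total → factor 4000/200 = 20
Step 2: 1000 μL brought to 5000 μL → factor 5000/1000 = 5
Step 3: 1000 μL brought to 5 mL → factor 5000/1000 = 5
Step 4: 1 mL brought to 100 mL → factor 100/1 = 100
Overall dilution factor = 20 × 5 × 5 × 100 = 50000
Stock = 0.0800 nM × 50000 = 4000 nM = 4.00 μM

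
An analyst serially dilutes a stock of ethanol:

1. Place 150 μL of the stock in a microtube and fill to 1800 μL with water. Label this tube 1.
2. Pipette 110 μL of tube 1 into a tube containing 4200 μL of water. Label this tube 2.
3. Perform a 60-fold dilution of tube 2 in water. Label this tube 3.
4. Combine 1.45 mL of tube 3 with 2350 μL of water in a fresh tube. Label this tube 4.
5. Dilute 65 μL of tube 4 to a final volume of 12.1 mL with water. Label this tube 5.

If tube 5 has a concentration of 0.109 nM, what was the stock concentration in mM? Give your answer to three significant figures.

1.50 mM

Step 1: 150 μL brought to 1800 μL → factor 1800/150 = 12
Step 2: 110 μL + 4200 μL = 4310 μL total → factor 4310/110 = 39.182
Step 3: 60-fold → factor 60
Step 4: 1.45 mL + 2350 μL = 3.8 mL total → factor 3.8/1.45 = 2.6207
Step 5: 65 μL brought to 12.1 mL → factor 12100/65 = 186.15
Overall dilution factor = 12 × 39.182 × 60 × 2.6207 × 186.15 = 1.3763 × 10^7
Stock = 0.109 nM × 1.3763 × 10^7 = 1.500 × 10^6 nM = 1.50 mM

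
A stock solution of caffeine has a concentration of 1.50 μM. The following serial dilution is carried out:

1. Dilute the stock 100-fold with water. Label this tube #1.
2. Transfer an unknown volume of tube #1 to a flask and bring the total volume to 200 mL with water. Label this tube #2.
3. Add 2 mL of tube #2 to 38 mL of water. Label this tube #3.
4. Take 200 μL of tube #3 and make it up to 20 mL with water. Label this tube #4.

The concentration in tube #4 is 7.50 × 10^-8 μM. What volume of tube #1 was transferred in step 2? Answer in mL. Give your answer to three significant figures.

Step 1: 100-fold → factor 100
Step 2: v brought to 200 mL → factor = 200 mL/v
Step 3: 2 mL + 38 mL = 40 mL total → factor 40/2 = 20
Step 4: 200 μL brought to 20 mL → factor 20000/200 = 100
Product of known-step factors = 2 × 10^5
Overall factor = 1.50 μM / (7.50 × 10^-8 μM) = 2 × 10^7
Step-2 factor = 2 × 10^7 / 2 × 10^5 = 100
v = 200 mL / 100 = 2.00 mL

2.00 mL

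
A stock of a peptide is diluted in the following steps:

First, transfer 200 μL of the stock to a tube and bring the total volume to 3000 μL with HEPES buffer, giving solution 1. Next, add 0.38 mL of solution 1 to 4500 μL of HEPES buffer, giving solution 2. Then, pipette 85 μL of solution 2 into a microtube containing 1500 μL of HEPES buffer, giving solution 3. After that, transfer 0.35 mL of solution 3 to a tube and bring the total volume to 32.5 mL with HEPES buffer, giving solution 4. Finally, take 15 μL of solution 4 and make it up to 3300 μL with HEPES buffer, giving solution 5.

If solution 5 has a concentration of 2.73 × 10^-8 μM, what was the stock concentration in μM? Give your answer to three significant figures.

Step 1: 200 μL brought to 3000 μL → factor 3000/200 = 15
Step 2: 0.38 mL + 4500 μL = 4.88 mL total → factor 4.88/0.38 = 12.842
Step 3: 85 μL + 1500 μL = 1585 μL total → factor 1585/85 = 18.647
Step 4: 0.35 mL brought to 32.5 mL → factor 32.5/0.35 = 92.857
Step 5: 15 μL brought to 3300 μL → factor 3300/15 = 220
Overall dilution factor = 15 × 12.842 × 18.647 × 92.857 × 220 = 7.338 × 10^7
Stock = 2.73 × 10^-8 μM × 7.338 × 10^7 = 2.00 μM

2.00 μM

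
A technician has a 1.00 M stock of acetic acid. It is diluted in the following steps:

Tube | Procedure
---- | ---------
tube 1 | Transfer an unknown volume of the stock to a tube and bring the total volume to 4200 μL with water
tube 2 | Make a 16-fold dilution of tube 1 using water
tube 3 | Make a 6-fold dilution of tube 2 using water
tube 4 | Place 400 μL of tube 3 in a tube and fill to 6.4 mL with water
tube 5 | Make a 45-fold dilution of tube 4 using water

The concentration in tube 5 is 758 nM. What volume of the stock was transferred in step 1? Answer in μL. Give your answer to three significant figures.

220 μL

Step 1: v brought to 4200 μL → factor = 4200 μL/v
Step 2: 16-fold → factor 16
Step 3: 6-fold → factor 6
Step 4: 400 μL brought to 6.4 mL → factor 6400/400 = 16
Step 5: 45-fold → factor 45
Product of known-step factors = 69120
Overall factor = 1.00 M / (758 nM) = 1.3193 × 10^6
Step-1 factor = 1.3193 × 10^6 / 69120 = 19.087
v = 4200 μL / 19.087 = 220 μL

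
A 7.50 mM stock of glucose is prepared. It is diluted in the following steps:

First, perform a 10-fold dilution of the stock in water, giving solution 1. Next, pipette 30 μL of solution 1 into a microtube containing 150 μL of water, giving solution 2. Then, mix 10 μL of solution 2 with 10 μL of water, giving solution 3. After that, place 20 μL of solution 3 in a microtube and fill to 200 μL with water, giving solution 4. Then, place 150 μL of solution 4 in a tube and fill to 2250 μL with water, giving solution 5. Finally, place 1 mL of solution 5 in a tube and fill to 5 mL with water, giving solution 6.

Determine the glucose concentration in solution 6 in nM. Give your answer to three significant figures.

83.3 nM

Step 1: 10-fold → factor 10
Step 2: 30 μL + 150 μL = 180 μL total → factor 180/30 = 6
Step 3: 10 μL + 10 μL = 20 μL total → factor 20/10 = 2
Step 4: 20 μL brought to 200 μL → factor 200/20 = 10
Step 5: 150 μL brought to 2250 μL → factor 2250/150 = 15
Step 6: 1 mL brought to 5 mL → factor 5/1 = 5
Overall dilution factor = 10 × 6 × 2 × 10 × 15 × 5 = 90000
Final = 7.50 mM / 90000 = 8.333 × 10^-5 mM = 83.3 nM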